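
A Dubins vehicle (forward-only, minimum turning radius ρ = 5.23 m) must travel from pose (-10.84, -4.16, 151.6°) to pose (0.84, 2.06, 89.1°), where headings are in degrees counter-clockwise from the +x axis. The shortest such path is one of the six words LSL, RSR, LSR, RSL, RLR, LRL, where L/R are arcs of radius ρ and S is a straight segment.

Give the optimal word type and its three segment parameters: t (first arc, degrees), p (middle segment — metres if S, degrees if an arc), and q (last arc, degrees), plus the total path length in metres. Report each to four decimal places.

Let ψ = atan2(Δy, Δx) = atan2(6.22, 11.68) = 28.0368° be the start→goal bearing.
Normalize: d = |goal − start| / ρ = 13.232944/5.23 = 2.530200, α = (θ_start − ψ) mod 360° = 123.5632° = 2.156584 rad, β = (θ_goal − ψ) mod 360° = 61.0632° = 1.065753 rad.
Common terms: sin α = 0.833277, cos α = -0.552856, sin β = 0.875154, cos β = 0.483845, cos(α−β) = 0.461749, d² = 6.401910. Work in radians in the unit-radius frame; every candidate has L = ρ·(t + p + q).
LSL: p² = 2 + d² − 2cos(α−β) + 2d(sin α − sin β) = 7.266499; p = √p² = 2.695644; φ = atan2(cos β − cos α, d + sin α − sin β) = 0.394757 rad; t = (φ − α) mod 2π = 4.521358 rad, q = (β − φ) mod 2π = 0.670997 rad → L = 5.23·(4.521358 + 2.695644 + 0.670997) = 5.23·7.887999 = 41.254234 m
RSR: p² = 2 + d² − 2cos(α−β) + 2d(sin β − sin α) = 7.690326; p = √p² = 2.773144; φ = atan2(cos α − cos β, d − sin α + sin β) = -0.383141 rad; t = (α − φ) mod 2π = 2.539726 rad, q = (φ − β) mod 2π = 4.834290 rad → L = 5.23·(2.539726 + 2.773144 + 4.834290) = 5.23·10.147160 = 53.069646 m
LSR: p² = d² − 2 + 2cos(α−β) + 2d(sin α + sin β) = 13.970747; p = √p² = 3.737746; φ = atan2(−cos α − cos β, d + sin α + sin β) − atan2(−2, p) = 0.507598 rad; t = (φ − α) mod 2π = 4.634199 rad, q = (φ − β) mod 2π = 5.725030 rad → L = 5.23·(4.634199 + 3.737746 + 5.725030) = 5.23·14.096975 = 73.727177 m
RSL: p² = d² − 2 + 2cos(α−β) − 2d(sin α + sin β) = -3.319933 < 0 → infeasible
RLR: c = (6 − d² + 2cos(α−β) + 2d(sin α − sin β))/8 = 0.038709; p = 2π − arccos c = 4.751108 rad; φ = atan2(cos α − cos β, d − sin α + sin β) = -0.383141 rad; t = (α − φ + p/2) mod 2π = 4.915280 rad, q = (α − β − t + p) mod 2π = 0.926659 rad → L = 5.23·(4.915280 + 4.751108 + 0.926659) = 5.23·10.593046 = 55.401633 m
LRL: c = (6 − d² + 2cos(α−β) − 2d(sin α − sin β))/8 = 0.091688; p = 2π − arccos c = 4.804206 rad; φ = atan2(cos β − cos α, d + sin α − sin β) = 0.394757 rad; t = (φ − α + p/2) mod 2π = 0.640275 rad, q = (β − α − t + p) mod 2π = 3.073099 rad → L = 5.23·(0.640275 + 4.804206 + 3.073099) = 5.23·8.517580 = 44.546945 m
Shortest: LSL with L = 41.254234 m ≈ 41.2542 m
Convert LSL to answer units (arcs ×180/π): t = 4.521358·180/π = 259.0547°, p = ρ·p = 5.23·2.695644 = 14.0982 m, q = 0.670997·180/π = 38.4453°, L = 41.2542 m.

LSL: t = 259.0547°, p = 14.0982 m, q = 38.4453°, L = 41.2542 m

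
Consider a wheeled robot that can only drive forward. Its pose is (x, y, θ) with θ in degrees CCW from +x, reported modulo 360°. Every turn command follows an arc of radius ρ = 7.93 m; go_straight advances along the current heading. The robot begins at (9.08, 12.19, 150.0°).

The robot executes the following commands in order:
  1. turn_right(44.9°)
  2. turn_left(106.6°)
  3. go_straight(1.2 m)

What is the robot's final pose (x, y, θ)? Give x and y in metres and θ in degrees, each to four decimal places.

(-7.4554, 21.0423, 211.7000°)

set_pose: (x, y, θ) = (9.0800, 12.1900, 150.0000°), ρ = 7.93
turn_right(44.9°): centre at ρ to the right, rotate −44.9° → (5.3888, 16.9918, 105.1000°)
turn_left(106.6°): centre at ρ to the left, rotate +106.6° → (-6.4344, 21.6729, 211.7000°)
go_straight(1.2): x += 1.2·cos θ, y += 1.2·sin θ → (-7.4554, 21.0423, 211.7000°)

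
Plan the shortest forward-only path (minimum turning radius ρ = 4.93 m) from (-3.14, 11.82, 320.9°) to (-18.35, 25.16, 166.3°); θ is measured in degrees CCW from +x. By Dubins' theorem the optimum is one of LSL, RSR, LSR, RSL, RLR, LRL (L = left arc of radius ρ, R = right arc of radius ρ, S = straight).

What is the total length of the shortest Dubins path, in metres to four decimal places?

Let ψ = atan2(Δy, Δx) = atan2(13.34, -15.21) = 138.7475° be the start→goal bearing.
Normalize: d = |goal − start| / ρ = 20.231157/4.93 = 4.103683, α = (θ_start − ψ) mod 360° = 182.1525° = 3.179161 rad, β = (θ_goal − ψ) mod 360° = 27.5525° = 0.480882 rad.
Common terms: sin α = -0.037560, cos α = -0.999294, sin β = 0.462562, cos β = 0.886587, cos(α−β) = -0.903335, d² = 16.840213. Work in radians in the unit-radius frame; every candidate has L = ρ·(t + p + q).
LSL: p² = 2 + d² − 2cos(α−β) + 2d(sin α − sin β) = 16.542204; p = √p² = 4.067211; φ = atan2(cos β − cos α, d + sin α − sin β) = 0.482143 rad; t = (φ − α) mod 2π = 3.586167 rad, q = (β − φ) mod 2π = 6.281924 rad → L = 4.93·(3.586167 + 4.067211 + 6.281924) = 4.93·13.935302 = 68.701041 m
RSR: p² = 2 + d² − 2cos(α−β) + 2d(sin β − sin α) = 24.751564; p = √p² = 4.975094; φ = atan2(cos α − cos β, d − sin α + sin β) = -0.388785 rad; t = (α − φ) mod 2π = 3.567946 rad, q = (φ − β) mod 2π = 5.413518 rad → L = 4.93·(3.567946 + 4.975094 + 5.413518) = 4.93·13.956559 = 68.805835 m
LSR: p² = d² − 2 + 2cos(α−β) + 2d(sin α + sin β) = 16.521688; p = √p² = 4.064688; φ = atan2(−cos α − cos β, d + sin α + sin β) − atan2(−2, p) = 0.482144 rad; t = (φ − α) mod 2π = 3.586168 rad, q = (φ − β) mod 2π = 0.001261 rad → L = 4.93·(3.586168 + 4.064688 + 0.001261) = 4.93·7.652117 = 37.724937 m
RSL: p² = d² − 2 + 2cos(α−β) − 2d(sin α + sin β) = 9.545398; p = √p² = 3.089563; φ = atan2(cos α + cos β, d − sin α − sin β) − atan2(2, p) = -0.605132 rad; t = (α − φ) mod 2π = 3.784293 rad, q = (β − φ) mod 2π = 1.086014 rad → L = 4.93·(3.784293 + 3.089563 + 1.086014) = 4.93·7.959870 = 39.242161 m
RLR: c = (6 − d² + 2cos(α−β) + 2d(sin α − sin β))/8 = -2.093946, |c| > 1 → infeasible
LRL: c = (6 − d² + 2cos(α−β) − 2d(sin α − sin β))/8 = -1.067775, |c| > 1 → infeasible
Shortest: LSR with L = 37.724937 m ≈ 37.7249 m

37.7249 m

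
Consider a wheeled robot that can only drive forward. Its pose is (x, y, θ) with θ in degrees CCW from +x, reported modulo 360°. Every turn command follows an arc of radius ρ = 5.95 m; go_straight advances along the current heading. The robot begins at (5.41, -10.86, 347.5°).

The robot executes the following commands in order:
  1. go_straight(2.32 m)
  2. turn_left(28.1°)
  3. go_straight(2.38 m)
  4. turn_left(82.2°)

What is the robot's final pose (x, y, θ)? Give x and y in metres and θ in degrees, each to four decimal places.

(17.1501, -4.1056, 97.8000°)

set_pose: (x, y, θ) = (5.4100, -10.8600, 347.5000°), ρ = 5.95
go_straight(2.32): x += 2.32·cos θ, y += 2.32·sin θ → (7.6750, -11.3621, 347.5000°)
turn_left(28.1°): centre at ρ to the left, rotate +28.1° → (10.5629, -11.2840, 375.6000° ≡ 15.6000°)
go_straight(2.38): x += 2.38·cos θ, y += 2.38·sin θ → (12.8552, -10.6440, 15.6000°)
turn_left(82.2°): centre at ρ to the left, rotate +82.2° → (17.1501, -4.1056, 97.8000°)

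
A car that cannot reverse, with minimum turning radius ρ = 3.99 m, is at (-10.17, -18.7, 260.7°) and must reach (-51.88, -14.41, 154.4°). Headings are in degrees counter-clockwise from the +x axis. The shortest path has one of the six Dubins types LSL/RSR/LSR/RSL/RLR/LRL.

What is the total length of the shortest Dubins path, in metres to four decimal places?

Let ψ = atan2(Δy, Δx) = atan2(4.29, -41.71) = 174.1276° be the start→goal bearing.
Normalize: d = |goal − start| / ρ = 41.930039/3.99 = 10.508782, α = (θ_start − ψ) mod 360° = 86.5724° = 1.510973 rad, β = (θ_goal − ψ) mod 360° = 340.2724° = 5.938874 rad.
Common terms: sin α = 0.998211, cos α = 0.059787, sin β = -0.337549, cos β = 0.941308, cos(α−β) = -0.280667, d² = 110.434495. Work in radians in the unit-radius frame; every candidate has L = ρ·(t + p + q).
LSL: p² = 2 + d² − 2cos(α−β) + 2d(sin α − sin β) = 141.070248; p = √p² = 11.877300; φ = atan2(cos β − cos α, d + sin α − sin β) = 0.074287 rad; t = (φ − α) mod 2π = 4.846499 rad, q = (β − φ) mod 2π = 5.864586 rad → L = 3.99·(4.846499 + 11.877300 + 5.864586) = 3.99·22.588385 = 90.127657 m
RSR: p² = 2 + d² − 2cos(α−β) + 2d(sin β − sin α) = 84.921408; p = √p² = 9.215281; φ = atan2(cos α − cos β, d − sin α + sin β) = -0.095805 rad; t = (α − φ) mod 2π = 1.606778 rad, q = (φ − β) mod 2π = 0.248507 rad → L = 3.99·(1.606778 + 9.215281 + 0.248507) = 3.99·11.070566 = 44.171559 m
LSR: p² = d² − 2 + 2cos(α−β) + 2d(sin α + sin β) = 121.758674; p = √p² = 11.034431; φ = atan2(−cos α − cos β, d + sin α + sin β) − atan2(−2, p) = 0.089915 rad; t = (φ − α) mod 2π = 4.862127 rad, q = (φ − β) mod 2π = 0.434227 rad → L = 3.99·(4.862127 + 11.034431 + 0.434227) = 3.99·16.330785 = 65.159832 m
RSL: p² = d² − 2 + 2cos(α−β) − 2d(sin α + sin β) = 93.987649; p = √p² = 9.694723; φ = atan2(cos α + cos β, d − sin α − sin β) − atan2(2, p) = -0.102138 rad; t = (α − φ) mod 2π = 1.613112 rad, q = (β − φ) mod 2π = 6.041012 rad → L = 3.99·(1.613112 + 9.694723 + 6.041012) = 3.99·17.348846 = 69.221897 m
RLR: c = (6 − d² + 2cos(α−β) + 2d(sin α − sin β))/8 = -9.615176, |c| > 1 → infeasible
LRL: c = (6 − d² + 2cos(α−β) − 2d(sin α − sin β))/8 = -16.633781, |c| > 1 → infeasible
Shortest: RSR with L = 44.171559 m ≈ 44.1716 m

44.1716 m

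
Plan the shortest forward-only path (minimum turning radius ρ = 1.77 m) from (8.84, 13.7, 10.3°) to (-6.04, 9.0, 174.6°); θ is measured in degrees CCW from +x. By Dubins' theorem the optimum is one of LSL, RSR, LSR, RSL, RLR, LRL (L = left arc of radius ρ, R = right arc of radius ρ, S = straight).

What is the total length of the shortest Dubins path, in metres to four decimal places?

Let ψ = atan2(Δy, Δx) = atan2(-4.70, -14.88) = -162.4707° be the start→goal bearing.
Normalize: d = |goal − start| / ρ = 15.604628/1.77 = 8.816174, α = (θ_start − ψ) mod 360° = 172.7707° = 3.015418 rad, β = (θ_goal − ψ) mod 360° = 337.0707° = 5.882994 rad.
Common terms: sin α = 0.125840, cos α = -0.992051, sin β = -0.389594, cos β = 0.920987, cos(α−β) = -0.962692, d² = 77.724919. Work in radians in the unit-radius frame; every candidate has L = ρ·(t + p + q).
LSL: p² = 2 + d² − 2cos(α−β) + 2d(sin α − sin β) = 90.738614; p = √p² = 9.525682; φ = atan2(cos β − cos α, d + sin α − sin β) = 0.202205 rad; t = (φ − α) mod 2π = 3.469971 rad, q = (β − φ) mod 2π = 5.680790 rad → L = 1.77·(3.469971 + 9.525682 + 5.680790) = 1.77·18.676443 = 33.057304 m
RSR: p² = 2 + d² − 2cos(α−β) + 2d(sin β − sin α) = 72.561991; p = √p² = 8.518333; φ = atan2(cos α − cos β, d − sin α + sin β) = -0.226511 rad; t = (α − φ) mod 2π = 3.241929 rad, q = (φ − β) mod 2π = 0.173680 rad → L = 1.77·(3.241929 + 8.518333 + 0.173680) = 1.77·11.933942 = 21.123077 m
LSR: p² = d² − 2 + 2cos(α−β) + 2d(sin α + sin β) = 69.148925; p = √p² = 8.315583; φ = atan2(−cos α − cos β, d + sin α + sin β) − atan2(−2, p) = 0.244338 rad; t = (φ − α) mod 2π = 3.512105 rad, q = (φ − β) mod 2π = 0.644529 rad → L = 1.77·(3.512105 + 8.315583 + 0.644529) = 1.77·12.472218 = 22.075826 m
RSL: p² = d² − 2 + 2cos(α−β) − 2d(sin α + sin β) = 78.450146; p = √p² = 8.857209; φ = atan2(cos α + cos β, d − sin α − sin β) − atan2(2, p) = -0.229907 rad; t = (α − φ) mod 2π = 3.245325 rad, q = (β − φ) mod 2π = 6.112901 rad → L = 1.77·(3.245325 + 8.857209 + 6.112901) = 1.77·18.215435 = 32.241319 m
RLR: c = (6 − d² + 2cos(α−β) + 2d(sin α − sin β))/8 = -8.070249, |c| > 1 → infeasible
LRL: c = (6 − d² + 2cos(α−β) − 2d(sin α − sin β))/8 = -10.342327, |c| > 1 → infeasible
Shortest: RSR with L = 21.123077 m ≈ 21.1231 m

21.1231 m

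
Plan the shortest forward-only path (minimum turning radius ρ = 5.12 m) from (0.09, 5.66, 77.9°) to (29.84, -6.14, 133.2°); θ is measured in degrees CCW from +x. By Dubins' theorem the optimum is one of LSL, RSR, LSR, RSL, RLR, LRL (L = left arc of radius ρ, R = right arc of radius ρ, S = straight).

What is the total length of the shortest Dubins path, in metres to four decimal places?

52.4334 m

Let ψ = atan2(Δy, Δx) = atan2(-11.80, 29.75) = -21.6352° be the start→goal bearing.
Normalize: d = |goal − start| / ρ = 32.004726/5.12 = 6.250923, α = (θ_start − ψ) mod 360° = 99.5352° = 1.737217 rad, β = (θ_goal − ψ) mod 360° = 154.8352° = 2.702384 rad.
Common terms: sin α = 0.986184, cos α = -0.165653, sin β = 0.425223, cos β = -0.905088, cos(α−β) = 0.569280, d² = 39.074039. Work in radians in the unit-radius frame; every candidate has L = ρ·(t + p + q).
LSL: p² = 2 + d² − 2cos(α−β) + 2d(sin α − sin β) = 46.948523; p = √p² = 6.851899; φ = atan2(cos β − cos α, d + sin α − sin β) = -0.108127 rad; t = (φ − α) mod 2π = 4.437841 rad, q = (β − φ) mod 2π = 2.810511 rad → L = 5.12·(4.437841 + 6.851899 + 2.810511) = 5.12·14.100252 = 72.193288 m
RSR: p² = 2 + d² − 2cos(α−β) + 2d(sin β − sin α) = 32.922438; p = √p² = 5.737808; φ = atan2(cos α − cos β, d − sin α + sin β) = 0.129230 rad; t = (α − φ) mod 2π = 1.607987 rad, q = (φ − β) mod 2π = 3.710031 rad → L = 5.12·(1.607987 + 5.737808 + 3.710031) = 5.12·11.055826 = 56.605829 m
LSR: p² = d² − 2 + 2cos(α−β) + 2d(sin α + sin β) = 55.857798; p = √p² = 7.473807; φ = atan2(−cos α − cos β, d + sin α + sin β) − atan2(−2, p) = 0.400317 rad; t = (φ − α) mod 2π = 4.946285 rad, q = (φ − β) mod 2π = 3.981118 rad → L = 5.12·(4.946285 + 7.473807 + 3.981118) = 5.12·16.401211 = 83.974198 m
RSL: p² = d² − 2 + 2cos(α−β) − 2d(sin α + sin β) = 20.567399; p = √p² = 4.535129; φ = atan2(cos α + cos β, d − sin α − sin β) − atan2(2, p) = -0.633088 rad; t = (α − φ) mod 2π = 2.370305 rad, q = (β − φ) mod 2π = 3.335472 rad → L = 5.12·(2.370305 + 4.535129 + 3.335472) = 5.12·10.240906 = 52.433438 m
RLR: c = (6 − d² + 2cos(α−β) + 2d(sin α − sin β))/8 = -3.115305, |c| > 1 → infeasible
LRL: c = (6 − d² + 2cos(α−β) − 2d(sin α − sin β))/8 = -4.868565, |c| > 1 → infeasible
Shortest: RSL with L = 52.433438 m ≈ 52.4334 m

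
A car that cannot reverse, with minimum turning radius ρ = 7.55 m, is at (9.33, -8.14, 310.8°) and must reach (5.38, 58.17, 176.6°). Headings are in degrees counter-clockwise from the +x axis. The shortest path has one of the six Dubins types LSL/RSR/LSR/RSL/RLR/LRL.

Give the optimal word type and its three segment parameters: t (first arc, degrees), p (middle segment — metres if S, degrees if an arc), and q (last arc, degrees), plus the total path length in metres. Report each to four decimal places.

LSL: t = 149.8382°, p = 54.7815 m, q = 75.9618°, L = 84.5357 m

Let ψ = atan2(Δy, Δx) = atan2(66.31, -3.95) = 93.4090° be the start→goal bearing.
Normalize: d = |goal − start| / ρ = 66.427544/7.55 = 8.798350, α = (θ_start − ψ) mod 360° = 217.3910° = 3.794189 rad, β = (θ_goal − ψ) mod 360° = 83.1910° = 1.451957 rad.
Common terms: sin α = -0.607251, cos α = -0.794510, sin β = 0.992947, cos β = 0.118560, cos(α−β) = -0.697165, d² = 77.410966. Work in radians in the unit-radius frame; every candidate has L = ρ·(t + p + q).
LSL: p² = 2 + d² − 2cos(α−β) + 2d(sin α − sin β) = 52.647094; p = √p² = 7.255832; φ = atan2(cos β − cos α, d + sin α − sin β) = 0.126174 rad; t = (φ − α) mod 2π = 2.615171 rad, q = (β − φ) mod 2π = 1.325783 rad → L = 7.55·(2.615171 + 7.255832 + 1.325783) = 7.55·11.196785 = 84.535728 m
RSR: p² = 2 + d² − 2cos(α−β) + 2d(sin β − sin α) = 108.963498; p = √p² = 10.438558; φ = atan2(cos α − cos β, d − sin α + sin β) = -0.087583 rad; t = (α − φ) mod 2π = 3.881771 rad, q = (φ − β) mod 2π = 4.743646 rad → L = 7.55·(3.881771 + 10.438558 + 4.743646) = 7.55·19.063975 = 143.933014 m
LSR: p² = d² − 2 + 2cos(α−β) + 2d(sin α + sin β) = 80.803612; p = √p² = 8.989083; φ = atan2(−cos α − cos β, d + sin α + sin β) − atan2(−2, p) = 0.292394 rad; t = (φ − α) mod 2π = 2.781391 rad, q = (φ − β) mod 2π = 5.123623 rad → L = 7.55·(2.781391 + 8.989083 + 5.123623) = 7.55·16.894096 = 127.550428 m
RSL: p² = d² − 2 + 2cos(α−β) − 2d(sin α + sin β) = 67.229660; p = √p² = 8.199370; φ = atan2(cos α + cos β, d − sin α − sin β) − atan2(2, p) = -0.319426 rad; t = (α − φ) mod 2π = 4.113615 rad, q = (β − φ) mod 2π = 1.771383 rad → L = 7.55·(4.113615 + 8.199370 + 1.771383) = 7.55·14.084367 = 106.336974 m
RLR: c = (6 − d² + 2cos(α−β) + 2d(sin α − sin β))/8 = -12.620437, |c| > 1 → infeasible
LRL: c = (6 − d² + 2cos(α−β) − 2d(sin α − sin β))/8 = -5.580887, |c| > 1 → infeasible
Shortest: LSL with L = 84.535728 m ≈ 84.5357 m
Convert LSL to answer units (arcs ×180/π): t = 2.615171·180/π = 149.8382°, p = ρ·p = 7.55·7.255832 = 54.7815 m, q = 1.325783·180/π = 75.9618°, L = 84.5357 m.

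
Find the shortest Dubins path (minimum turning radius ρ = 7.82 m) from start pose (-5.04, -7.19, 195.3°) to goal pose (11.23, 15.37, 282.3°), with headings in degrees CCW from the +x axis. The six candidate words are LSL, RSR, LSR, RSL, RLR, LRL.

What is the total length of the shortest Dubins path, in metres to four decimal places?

Let ψ = atan2(Δy, Δx) = atan2(22.56, 16.27) = 54.2013° be the start→goal bearing.
Normalize: d = |goal − start| / ρ = 27.814861/7.82 = 3.556888, α = (θ_start − ψ) mod 360° = 141.0987° = 2.462637 rad, β = (θ_goal − ψ) mod 360° = 228.0987° = 3.981073 rad.
Common terms: sin α = 0.627981, cos α = -0.778229, sin β = -0.744296, cos β = -0.667850, cos(α−β) = 0.052336, d² = 12.651449. Work in radians in the unit-radius frame; every candidate has L = ρ·(t + p + q).
LSL: p² = 2 + d² − 2cos(α−β) + 2d(sin α − sin β) = 24.308849; p = √p² = 4.930400; φ = atan2(cos β − cos α, d + sin α − sin β) = 0.022389 rad; t = (φ − α) mod 2π = 3.842938 rad, q = (β − φ) mod 2π = 3.958684 rad → L = 7.82·(3.842938 + 4.930400 + 3.958684) = 7.82·12.732022 = 99.564414 m
RSR: p² = 2 + d² − 2cos(α−β) + 2d(sin β − sin α) = 4.784707; p = √p² = 2.187397; φ = atan2(cos α − cos β, d − sin α + sin β) = -0.050483 rad; t = (α − φ) mod 2π = 2.513120 rad, q = (φ − β) mod 2π = 2.251629 rad → L = 7.82·(2.513120 + 2.187397 + 2.251629) = 7.82·6.952146 = 54.365782 m
LSR: p² = d² − 2 + 2cos(α−β) + 2d(sin α + sin β) = 9.928680; p = √p² = 3.150981; φ = atan2(−cos α − cos β, d + sin α + sin β) − atan2(−2, p) = 0.963445 rad; t = (φ − α) mod 2π = 4.783994 rad, q = (φ − β) mod 2π = 3.265557 rad → L = 7.82·(4.783994 + 3.150981 + 3.265557) = 7.82·11.200532 = 87.588158 m
RSL: p² = d² − 2 + 2cos(α−β) − 2d(sin α + sin β) = 11.583563; p = √p² = 3.403463; φ = atan2(cos α + cos β, d − sin α − sin β) − atan2(2, p) = -0.906328 rad; t = (α − φ) mod 2π = 3.368965 rad, q = (β − φ) mod 2π = 4.887401 rad → L = 7.82·(3.368965 + 3.403463 + 4.887401) = 7.82·11.659830 = 91.179869 m
RLR: c = (6 − d² + 2cos(α−β) + 2d(sin α − sin β))/8 = 0.401912; p = 2π − arccos c = 5.125993 rad; φ = atan2(cos α − cos β, d − sin α + sin β) = -0.050483 rad; t = (α − φ + p/2) mod 2π = 5.076116 rad, q = (α − β − t + p) mod 2π = 4.814626 rad → L = 7.82·(5.076116 + 5.125993 + 4.814626) = 7.82·15.016734 = 117.430860 m
LRL: c = (6 − d² + 2cos(α−β) − 2d(sin α − sin β))/8 = -2.038606, |c| > 1 → infeasible
Shortest: RSR with L = 54.365782 m ≈ 54.3658 m

54.3658 m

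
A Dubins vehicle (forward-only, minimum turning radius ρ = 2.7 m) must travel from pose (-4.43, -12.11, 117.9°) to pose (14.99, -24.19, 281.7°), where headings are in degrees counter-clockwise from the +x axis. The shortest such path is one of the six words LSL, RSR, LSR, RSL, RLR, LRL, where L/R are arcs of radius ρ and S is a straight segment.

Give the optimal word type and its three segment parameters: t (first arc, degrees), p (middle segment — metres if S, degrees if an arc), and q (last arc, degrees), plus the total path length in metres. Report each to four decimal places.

Let ψ = atan2(Δy, Δx) = atan2(-12.08, 19.42) = -31.8832° be the start→goal bearing.
Normalize: d = |goal − start| / ρ = 22.870566/2.7 = 8.470580, α = (θ_start − ψ) mod 360° = 149.7832° = 2.614211 rad, β = (θ_goal − ψ) mod 360° = 313.5832° = 5.473060 rad.
Common terms: sin α = 0.503273, cos α = -0.864128, sin β = -0.724374, cos β = 0.689408, cos(α−β) = -0.960294, d² = 71.750727. Work in radians in the unit-radius frame; every candidate has L = ρ·(t + p + q).
LSL: p² = 2 + d² − 2cos(α−β) + 2d(sin α − sin β) = 96.469072; p = √p² = 9.821867; φ = atan2(cos β − cos α, d + sin α − sin β) = 0.158838 rad; t = (φ − α) mod 2π = 3.827813 rad, q = (β − φ) mod 2π = 5.314222 rad → L = 2.7·(3.827813 + 9.821867 + 5.314222) = 2.7·18.963902 = 51.202534 m
RSR: p² = 2 + d² − 2cos(α−β) + 2d(sin β − sin α) = 54.873557; p = √p² = 7.407669; φ = atan2(cos α − cos β, d − sin α + sin β) = -0.211288 rad; t = (α − φ) mod 2π = 2.825499 rad, q = (φ − β) mod 2π = 0.598837 rad → L = 2.7·(2.825499 + 7.407669 + 0.598837) = 2.7·10.832005 = 29.246413 m
LSR: p² = d² − 2 + 2cos(α−β) + 2d(sin α + sin β) = 64.084436; p = √p² = 8.005276; φ = atan2(−cos α − cos β, d + sin α + sin β) − atan2(−2, p) = 0.266000 rad; t = (φ − α) mod 2π = 3.934975 rad, q = (φ − β) mod 2π = 1.076125 rad → L = 2.7·(3.934975 + 8.005276 + 1.076125) = 2.7·13.016376 = 35.144214 m
RSL: p² = d² − 2 + 2cos(α−β) − 2d(sin α + sin β) = 71.575843; p = √p² = 8.460251; φ = atan2(cos α + cos β, d − sin α − sin β) − atan2(2, p) = -0.252237 rad; t = (α − φ) mod 2π = 2.866448 rad, q = (β − φ) mod 2π = 5.725297 rad → L = 2.7·(2.866448 + 8.460251 + 5.725297) = 2.7·17.051995 = 46.040388 m
RLR: c = (6 − d² + 2cos(α−β) + 2d(sin α − sin β))/8 = -5.859195, |c| > 1 → infeasible
LRL: c = (6 − d² + 2cos(α−β) − 2d(sin α − sin β))/8 = -11.058634, |c| > 1 → infeasible
Shortest: RSR with L = 29.246413 m ≈ 29.2464 m
Convert RSR to answer units (arcs ×180/π): t = 2.825499·180/π = 161.8892°, p = ρ·p = 2.7·7.407669 = 20.0007 m, q = 0.598837·180/π = 34.3108°, L = 29.2464 m.

RSR: t = 161.8892°, p = 20.0007 m, q = 34.3108°, L = 29.2464 m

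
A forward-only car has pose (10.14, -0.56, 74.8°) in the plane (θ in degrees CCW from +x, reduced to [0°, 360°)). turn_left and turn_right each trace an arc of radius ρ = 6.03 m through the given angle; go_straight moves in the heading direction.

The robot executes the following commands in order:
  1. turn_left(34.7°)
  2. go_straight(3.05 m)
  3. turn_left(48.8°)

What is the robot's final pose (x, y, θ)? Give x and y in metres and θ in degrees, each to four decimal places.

set_pose: (x, y, θ) = (10.1400, -0.5600, 74.8000°), ρ = 6.03
turn_left(34.7°): centre at ρ to the left, rotate +34.7° → (10.0051, 3.0339, 109.5000°)
go_straight(3.05): x += 3.05·cos θ, y += 3.05·sin θ → (8.9870, 5.9089, 109.5000°)
turn_left(48.8°): centre at ρ to the left, rotate +48.8° → (5.5324, 9.4987, 158.3000°)

(5.5324, 9.4987, 158.3000°)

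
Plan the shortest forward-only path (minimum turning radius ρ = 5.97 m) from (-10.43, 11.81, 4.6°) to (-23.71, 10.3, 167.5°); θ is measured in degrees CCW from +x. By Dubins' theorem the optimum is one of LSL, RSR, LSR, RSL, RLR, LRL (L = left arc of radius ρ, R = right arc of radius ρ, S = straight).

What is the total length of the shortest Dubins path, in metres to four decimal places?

36.9764 m

Let ψ = atan2(Δy, Δx) = atan2(-1.51, -13.28) = -173.5131° be the start→goal bearing.
Normalize: d = |goal − start| / ρ = 13.365571/5.97 = 2.238789, α = (θ_start − ψ) mod 360° = 178.1131° = 3.108659 rad, β = (θ_goal − ψ) mod 360° = 341.0131° = 5.951801 rad.
Common terms: sin α = 0.032927, cos α = -0.999458, sin β = -0.325353, cos β = 0.945593, cos(α−β) = -0.955793, d² = 5.012177. Work in radians in the unit-radius frame; every candidate has L = ρ·(t + p + q).
LSL: p² = 2 + d² − 2cos(α−β) + 2d(sin α − sin β) = 10.527991; p = √p² = 3.244687; φ = atan2(cos β − cos α, d + sin α − sin β) = 0.642823 rad; t = (φ − α) mod 2π = 3.817349 rad, q = (β − φ) mod 2π = 5.308978 rad → L = 5.97·(3.817349 + 3.244687 + 5.308978) = 5.97·12.371013 = 73.854949 m
RSR: p² = 2 + d² − 2cos(α−β) + 2d(sin β − sin α) = 7.319535; p = √p² = 2.705464; φ = atan2(cos α − cos β, d − sin α + sin β) = -0.802268 rad; t = (α − φ) mod 2π = 3.910927 rad, q = (φ − β) mod 2π = 5.812302 rad → L = 5.97·(3.910927 + 2.705464 + 5.812302) = 5.97·12.428693 = 74.199299 m
LSR: p² = d² − 2 + 2cos(α−β) + 2d(sin α + sin β) = -0.208766 < 0 → infeasible
RSL: p² = d² − 2 + 2cos(α−β) − 2d(sin α + sin β) = 2.409948; p = √p² = 1.552401; φ = atan2(cos α + cos β, d − sin α − sin β) − atan2(2, p) = -0.932014 rad; t = (α − φ) mod 2π = 4.040673 rad, q = (β − φ) mod 2π = 0.600629 rad → L = 5.97·(4.040673 + 1.552401 + 0.600629) = 5.97·6.193703 = 36.976407 m
RLR: c = (6 − d² + 2cos(α−β) + 2d(sin α − sin β))/8 = 0.085058; p = 2π − arccos c = 4.797550 rad; φ = atan2(cos α − cos β, d − sin α + sin β) = -0.802268 rad; t = (α − φ + p/2) mod 2π = 0.026517 rad, q = (α − β − t + p) mod 2π = 1.927892 rad → L = 5.97·(0.026517 + 4.797550 + 1.927892) = 5.97·6.751959 = 40.309193 m
LRL: c = (6 − d² + 2cos(α−β) − 2d(sin α − sin β))/8 = -0.315999; p = 2π − arccos c = 4.390880 rad; φ = atan2(cos β − cos α, d + sin α − sin β) = 0.642823 rad; t = (φ − α + p/2) mod 2π = 6.012789 rad, q = (β − α − t + p) mod 2π = 1.221232 rad → L = 5.97·(6.012789 + 4.390880 + 1.221232) = 5.97·11.624901 = 69.400658 m
Shortest: RSL with L = 36.976407 m ≈ 36.9764 m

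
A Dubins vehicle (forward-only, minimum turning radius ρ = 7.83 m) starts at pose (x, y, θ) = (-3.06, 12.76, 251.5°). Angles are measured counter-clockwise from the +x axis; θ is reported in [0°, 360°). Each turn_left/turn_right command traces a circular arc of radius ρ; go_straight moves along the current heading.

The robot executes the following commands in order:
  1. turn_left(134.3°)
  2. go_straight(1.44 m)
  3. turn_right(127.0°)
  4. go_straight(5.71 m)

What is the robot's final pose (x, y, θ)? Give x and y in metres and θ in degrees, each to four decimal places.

set_pose: (x, y, θ) = (-3.0600, 12.7600, 251.5000°), ρ = 7.83
turn_left(134.3°): centre at ρ to the left, rotate +134.3° → (7.7732, 3.2260, 385.8000° ≡ 25.8000°)
go_straight(1.44): x += 1.44·cos θ, y += 1.44·sin θ → (9.0697, 3.8527, 25.8000°)
turn_right(127.0°): centre at ρ to the right, rotate −127.0° → (20.1584, -4.7176, -101.2000° ≡ 258.8000°)
go_straight(5.71): x += 5.71·cos θ, y += 5.71·sin θ → (19.0494, -10.3189, 258.8000°)

(19.0494, -10.3189, 258.8000°)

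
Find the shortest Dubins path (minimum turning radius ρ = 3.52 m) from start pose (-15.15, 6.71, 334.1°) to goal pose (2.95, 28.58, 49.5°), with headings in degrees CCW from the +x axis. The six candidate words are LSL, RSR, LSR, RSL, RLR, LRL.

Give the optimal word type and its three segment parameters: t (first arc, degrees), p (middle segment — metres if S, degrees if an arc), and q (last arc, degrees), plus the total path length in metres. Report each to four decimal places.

Let ψ = atan2(Δy, Δx) = atan2(21.87, 18.10) = 50.3882° be the start→goal bearing.
Normalize: d = |goal − start| / ρ = 28.388499/3.52 = 8.064915, α = (θ_start − ψ) mod 360° = 283.7118° = 4.951704 rad, β = (θ_goal − ψ) mod 360° = 359.1118° = 6.267683 rad.
Common terms: sin α = -0.971500, cos α = 0.237038, sin β = -0.015502, cos β = 0.999880, cos(α−β) = 0.252069, d² = 65.042848. Work in radians in the unit-radius frame; every candidate has L = ρ·(t + p + q).
LSL: p² = 2 + d² − 2cos(α−β) + 2d(sin α − sin β) = 51.118618; p = √p² = 7.149729; φ = atan2(cos β − cos α, d + sin α − sin β) = 0.106899 rad; t = (φ − α) mod 2π = 1.438380 rad, q = (β − φ) mod 2π = 6.160784 rad → L = 3.52·(1.438380 + 7.149729 + 6.160784) = 3.52·14.748892 = 51.916100 m
RSR: p² = 2 + d² − 2cos(α−β) + 2d(sin β − sin α) = 81.958800; p = √p² = 9.053110; φ = atan2(cos α − cos β, d − sin α + sin β) = -0.084363 rad; t = (α − φ) mod 2π = 5.036067 rad, q = (φ − β) mod 2π = 6.214325 rad → L = 3.52·(5.036067 + 9.053110 + 6.214325) = 3.52·20.303502 = 71.468328 m
LSR: p² = d² − 2 + 2cos(α−β) + 2d(sin α + sin β) = 47.626804; p = √p² = 6.901218; φ = atan2(−cos α − cos β, d + sin α + sin β) − atan2(−2, p) = 0.109066 rad; t = (φ − α) mod 2π = 1.440547 rad, q = (φ − β) mod 2π = 0.124569 rad → L = 3.52·(1.440547 + 6.901218 + 0.124569) = 3.52·8.466334 = 29.801495 m
RSL: p² = d² − 2 + 2cos(α−β) − 2d(sin α + sin β) = 79.467169; p = √p² = 8.914436; φ = atan2(cos α + cos β, d − sin α − sin β) − atan2(2, p) = -0.084895 rad; t = (α − φ) mod 2π = 5.036599 rad, q = (β − φ) mod 2π = 0.069392 rad → L = 3.52·(5.036599 + 8.914436 + 0.069392) = 3.52·14.020427 = 49.351903 m
RLR: c = (6 − d² + 2cos(α−β) + 2d(sin α − sin β))/8 = -9.244850, |c| > 1 → infeasible
LRL: c = (6 − d² + 2cos(α−β) − 2d(sin α − sin β))/8 = -5.389827, |c| > 1 → infeasible
Shortest: LSR with L = 29.801495 m ≈ 29.8015 m
Convert LSR to answer units (arcs ×180/π): t = 1.440547·180/π = 82.5373°, p = ρ·p = 3.52·6.901218 = 24.2923 m, q = 0.124569·180/π = 7.1373°, L = 29.8015 m.

LSR: t = 82.5373°, p = 24.2923 m, q = 7.1373°, L = 29.8015 m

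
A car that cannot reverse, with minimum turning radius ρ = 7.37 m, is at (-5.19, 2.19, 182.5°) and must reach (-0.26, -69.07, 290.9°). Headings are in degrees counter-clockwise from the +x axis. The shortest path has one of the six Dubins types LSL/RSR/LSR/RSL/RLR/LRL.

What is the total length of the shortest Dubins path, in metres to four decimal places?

76.2802 m

Let ψ = atan2(Δy, Δx) = atan2(-71.26, 4.93) = -86.0424° be the start→goal bearing.
Normalize: d = |goal − start| / ρ = 71.430333/7.37 = 9.692040, α = (θ_start − ψ) mod 360° = 268.5424° = 4.686949 rad, β = (θ_goal − ψ) mod 360° = 16.9424° = 0.295701 rad.
Common terms: sin α = -0.999676, cos α = -0.025437, sin β = 0.291410, cos β = 0.956598, cos(α−β) = -0.315649, d² = 93.935635. Work in radians in the unit-radius frame; every candidate has L = ρ·(t + p + q).
LSL: p² = 2 + d² − 2cos(α−β) + 2d(sin α − sin β) = 71.540409; p = √p² = 8.458156; φ = atan2(cos β − cos α, d + sin α − sin β) = 0.116368 rad; t = (φ − α) mod 2π = 1.712604 rad, q = (β − φ) mod 2π = 0.179333 rad → L = 7.37·(1.712604 + 8.458156 + 0.179333) = 7.37·10.350093 = 76.280187 m
RSR: p² = 2 + d² − 2cos(α−β) + 2d(sin β − sin α) = 121.593457; p = √p² = 11.026942; φ = atan2(cos α − cos β, d − sin α + sin β) = -0.089176 rad; t = (α − φ) mod 2π = 4.776125 rad, q = (φ − β) mod 2π = 5.898309 rad → L = 7.37·(4.776125 + 11.026942 + 5.898309) = 7.37·21.701376 = 159.939141 m
LSR: p² = d² − 2 + 2cos(α−β) + 2d(sin α + sin β) = 77.575247; p = √p² = 8.807681; φ = atan2(−cos α − cos β, d + sin α + sin β) − atan2(−2, p) = 0.120008 rad; t = (φ − α) mod 2π = 1.716244 rad, q = (φ − β) mod 2π = 6.107492 rad → L = 7.37·(1.716244 + 8.807681 + 6.107492) = 7.37·16.631418 = 122.573547 m
RSL: p² = d² − 2 + 2cos(α−β) − 2d(sin α + sin β) = 105.033427; p = √p² = 10.248582; φ = atan2(cos α + cos β, d − sin α − sin β) − atan2(2, p) = -0.103433 rad; t = (α − φ) mod 2π = 4.790382 rad, q = (β − φ) mod 2π = 0.399133 rad → L = 7.37·(4.790382 + 10.248582 + 0.399133) = 7.37·15.438097 = 113.778774 m
RLR: c = (6 − d² + 2cos(α−β) + 2d(sin α − sin β))/8 = -14.199182, |c| > 1 → infeasible
LRL: c = (6 − d² + 2cos(α−β) − 2d(sin α − sin β))/8 = -7.942551, |c| > 1 → infeasible
Shortest: LSL with L = 76.280187 m ≈ 76.2802 m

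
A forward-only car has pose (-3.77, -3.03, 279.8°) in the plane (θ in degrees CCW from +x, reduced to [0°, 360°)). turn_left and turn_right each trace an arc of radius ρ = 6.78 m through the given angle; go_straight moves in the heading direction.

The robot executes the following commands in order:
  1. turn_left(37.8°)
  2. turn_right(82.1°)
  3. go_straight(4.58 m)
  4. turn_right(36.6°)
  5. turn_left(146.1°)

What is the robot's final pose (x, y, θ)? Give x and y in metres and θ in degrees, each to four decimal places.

set_pose: (x, y, θ) = (-3.7700, -3.0300, 279.8000°), ρ = 6.78
turn_left(37.8°): centre at ρ to the left, rotate +37.8° → (-1.6607, -6.8827, 317.6000°)
turn_right(82.1°): centre at ρ to the right, rotate −82.1° → (-0.6449, -15.7297, 235.5000°)
go_straight(4.58): x += 4.58·cos θ, y += 4.58·sin θ → (-3.2390, -19.5042, 235.5000°)
turn_right(36.6°): centre at ρ to the right, rotate −36.6° → (-6.6305, -22.0784, 198.9000°)
turn_left(146.1°): centre at ρ to the left, rotate +146.1° → (-6.1891, -35.0418, 345.0000°)

(-6.1891, -35.0418, 345.0000°)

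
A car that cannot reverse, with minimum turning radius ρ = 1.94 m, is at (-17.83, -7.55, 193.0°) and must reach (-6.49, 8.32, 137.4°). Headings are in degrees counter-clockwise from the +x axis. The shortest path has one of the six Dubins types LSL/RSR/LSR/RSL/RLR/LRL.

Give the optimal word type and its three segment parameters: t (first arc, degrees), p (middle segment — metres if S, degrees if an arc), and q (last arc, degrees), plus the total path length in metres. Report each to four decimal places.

Let ψ = atan2(Δy, Δx) = atan2(15.87, 11.34) = 54.4521° be the start→goal bearing.
Normalize: d = |goal − start| / ρ = 19.505192/1.94 = 10.054222, α = (θ_start − ψ) mod 360° = 138.5479° = 2.418117 rad, β = (θ_goal − ψ) mod 360° = 82.9479° = 1.447714 rad.
Common terms: sin α = 0.661993, cos α = -0.749510, sin β = 0.992435, cos β = 0.122771, cos(α−β) = 0.564967, d² = 101.087390. Work in radians in the unit-radius frame; every candidate has L = ρ·(t + p + q).
LSL: p² = 2 + d² − 2cos(α−β) + 2d(sin α − sin β) = 95.312789; p = √p² = 9.762827; φ = atan2(cos β − cos α, d + sin α − sin β) = 0.089466 rad; t = (φ − α) mod 2π = 3.954534 rad, q = (β − φ) mod 2π = 1.358248 rad → L = 1.94·(3.954534 + 9.762827 + 1.358248) = 1.94·15.075609 = 29.246682 m
RSR: p² = 2 + d² − 2cos(α−β) + 2d(sin β − sin α) = 108.602122; p = √p² = 10.421234; φ = atan2(cos α − cos β, d − sin α + sin β) = -0.083800 rad; t = (α − φ) mod 2π = 2.501918 rad, q = (φ − β) mod 2π = 4.751671 rad → L = 1.94·(2.501918 + 10.421234 + 4.751671) = 1.94·17.674823 = 34.289156 m
LSR: p² = d² − 2 + 2cos(α−β) + 2d(sin α + sin β) = 133.485305; p = √p² = 11.553584; φ = atan2(−cos α − cos β, d + sin α + sin β) − atan2(−2, p) = 0.224885 rad; t = (φ − α) mod 2π = 4.089952 rad, q = (φ − β) mod 2π = 5.060356 rad → L = 1.94·(4.089952 + 11.553584 + 5.060356) = 1.94·20.703892 = 40.165551 m
RSL: p² = d² − 2 + 2cos(α−β) − 2d(sin α + sin β) = 66.949342; p = √p² = 8.182258; φ = atan2(cos α + cos β, d − sin α − sin β) − atan2(2, p) = -0.314206 rad; t = (α − φ) mod 2π = 2.732324 rad, q = (β − φ) mod 2π = 1.761921 rad → L = 1.94·(2.732324 + 8.182258 + 1.761921) = 1.94·12.676502 = 24.592414 m
RLR: c = (6 − d² + 2cos(α−β) + 2d(sin α − sin β))/8 = -12.575265, |c| > 1 → infeasible
LRL: c = (6 − d² + 2cos(α−β) − 2d(sin α − sin β))/8 = -10.914099, |c| > 1 → infeasible
Shortest: RSL with L = 24.592414 m ≈ 24.5924 m
Convert RSL to answer units (arcs ×180/π): t = 2.732324·180/π = 156.5506°, p = ρ·p = 1.94·8.182258 = 15.8736 m, q = 1.761921·180/π = 100.9506°, L = 24.5924 m.

RSL: t = 156.5506°, p = 15.8736 m, q = 100.9506°, L = 24.5924 m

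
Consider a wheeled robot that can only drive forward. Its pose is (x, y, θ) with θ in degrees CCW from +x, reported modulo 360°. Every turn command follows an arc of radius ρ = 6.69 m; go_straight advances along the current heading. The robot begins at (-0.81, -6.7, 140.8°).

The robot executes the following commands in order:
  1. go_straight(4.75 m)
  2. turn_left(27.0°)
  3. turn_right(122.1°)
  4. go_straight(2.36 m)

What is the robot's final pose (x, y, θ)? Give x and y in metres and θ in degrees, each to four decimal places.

(-9.0315, 10.5570, 45.7000°)

set_pose: (x, y, θ) = (-0.8100, -6.7000, 140.8000°), ρ = 6.69
go_straight(4.75): x += 4.75·cos θ, y += 4.75·sin θ → (-4.4910, -3.6979, 140.8000°)
turn_left(27.0°): centre at ρ to the left, rotate +27.0° → (-7.3055, -2.3433, 167.8000°)
turn_right(122.1°): centre at ρ to the right, rotate −122.1° → (-10.6797, 8.8680, 45.7000°)
go_straight(2.36): x += 2.36·cos θ, y += 2.36·sin θ → (-9.0315, 10.5570, 45.7000°)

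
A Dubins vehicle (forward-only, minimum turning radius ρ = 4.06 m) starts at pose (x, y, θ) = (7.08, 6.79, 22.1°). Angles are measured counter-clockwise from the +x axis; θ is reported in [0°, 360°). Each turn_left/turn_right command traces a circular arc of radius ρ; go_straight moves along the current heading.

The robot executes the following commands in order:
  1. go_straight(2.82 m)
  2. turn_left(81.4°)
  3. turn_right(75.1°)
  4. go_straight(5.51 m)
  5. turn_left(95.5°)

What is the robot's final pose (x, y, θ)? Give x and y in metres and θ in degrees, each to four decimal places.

(20.4156, 25.5361, 123.9000°)

set_pose: (x, y, θ) = (7.0800, 6.7900, 22.1000°), ρ = 4.06
go_straight(2.82): x += 2.82·cos θ, y += 2.82·sin θ → (9.6928, 7.8510, 22.1000°)
turn_left(81.4°): centre at ρ to the left, rotate +81.4° → (12.1132, 12.5604, 103.5000°)
turn_right(75.1°): centre at ρ to the right, rotate −75.1° → (14.1299, 17.0796, 28.4000°)
go_straight(5.51): x += 5.51·cos θ, y += 5.51·sin θ → (18.9768, 19.7003, 28.4000°)
turn_left(95.5°): centre at ρ to the left, rotate +95.5° → (20.4156, 25.5361, 123.9000°)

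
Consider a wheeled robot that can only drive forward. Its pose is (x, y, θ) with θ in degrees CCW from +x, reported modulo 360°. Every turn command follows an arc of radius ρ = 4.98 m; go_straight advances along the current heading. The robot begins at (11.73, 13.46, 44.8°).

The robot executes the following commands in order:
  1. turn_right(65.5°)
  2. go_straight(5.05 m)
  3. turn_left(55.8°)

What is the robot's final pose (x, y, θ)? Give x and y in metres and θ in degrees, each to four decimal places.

(26.3472, 13.3839, 35.1000°)

set_pose: (x, y, θ) = (11.7300, 13.4600, 44.8000°), ρ = 4.98
turn_right(65.5°): centre at ρ to the right, rotate −65.5° → (16.9994, 14.5848, -20.7000° ≡ 339.3000°)
go_straight(5.05): x += 5.05·cos θ, y += 5.05·sin θ → (21.7234, 12.7998, 339.3000°)
turn_left(55.8°): centre at ρ to the left, rotate +55.8° → (26.3472, 13.3839, 395.1000° ≡ 35.1000°)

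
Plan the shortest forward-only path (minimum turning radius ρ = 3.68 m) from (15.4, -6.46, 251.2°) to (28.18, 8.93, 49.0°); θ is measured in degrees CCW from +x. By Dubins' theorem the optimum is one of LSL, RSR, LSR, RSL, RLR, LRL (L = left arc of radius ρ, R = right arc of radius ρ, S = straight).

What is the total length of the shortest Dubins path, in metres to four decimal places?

30.2910 m

Let ψ = atan2(Δy, Δx) = atan2(15.39, 12.78) = 50.2934° be the start→goal bearing.
Normalize: d = |goal − start| / ρ = 20.004512/3.68 = 5.436009, α = (θ_start − ψ) mod 360° = 200.9066° = 3.506481 rad, β = (θ_goal − ψ) mod 360° = 358.7066° = 6.260610 rad.
Common terms: sin α = -0.356845, cos α = -0.934164, sin β = -0.022573, cos β = 0.999745, cos(α−β) = -0.925871, d² = 29.550191. Work in radians in the unit-radius frame; every candidate has L = ρ·(t + p + q).
LSL: p² = 2 + d² − 2cos(α−β) + 2d(sin α − sin β) = 29.767721; p = √p² = 5.455980; φ = atan2(cos β − cos α, d + sin α − sin β) = 0.362333 rad; t = (φ − α) mod 2π = 3.139037 rad, q = (β − φ) mod 2π = 5.898277 rad → L = 3.68·(3.139037 + 5.455980 + 5.898277) = 3.68·14.493295 = 53.335326 m
RSR: p² = 2 + d² − 2cos(α−β) + 2d(sin β − sin α) = 37.036143; p = √p² = 6.085733; φ = atan2(cos α − cos β, d − sin α + sin β) = -0.323385 rad; t = (α − φ) mod 2π = 3.829865 rad, q = (φ − β) mod 2π = 5.982376 rad → L = 3.68·(3.829865 + 6.085733 + 5.982376) = 3.68·15.897974 = 58.504544 m
LSR: p² = d² − 2 + 2cos(α−β) + 2d(sin α + sin β) = 21.573412; p = √p² = 4.644719; φ = atan2(−cos α − cos β, d + sin α + sin β) − atan2(−2, p) = 0.393633 rad; t = (φ − α) mod 2π = 3.170337 rad, q = (φ − β) mod 2π = 0.416207 rad → L = 3.68·(3.170337 + 4.644719 + 0.416207) = 3.68·8.231263 = 30.291049 m
RSL: p² = d² − 2 + 2cos(α−β) − 2d(sin α + sin β) = 29.823487; p = √p² = 5.461088; φ = atan2(cos α + cos β, d − sin α − sin β) − atan2(2, p) = -0.339781 rad; t = (α − φ) mod 2π = 3.846262 rad, q = (β − φ) mod 2π = 0.317206 rad → L = 3.68·(3.846262 + 5.461088 + 0.317206) = 3.68·9.624556 = 35.418366 m
RLR: c = (6 − d² + 2cos(α−β) + 2d(sin α − sin β))/8 = -3.629518, |c| > 1 → infeasible
LRL: c = (6 − d² + 2cos(α−β) − 2d(sin α − sin β))/8 = -2.720965, |c| > 1 → infeasible
Shortest: LSR with L = 30.291049 m ≈ 30.2910 m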